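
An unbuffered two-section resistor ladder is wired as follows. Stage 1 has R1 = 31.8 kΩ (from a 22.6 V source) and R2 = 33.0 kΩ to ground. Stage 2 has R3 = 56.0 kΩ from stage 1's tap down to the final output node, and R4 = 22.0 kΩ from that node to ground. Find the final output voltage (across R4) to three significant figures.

V_out ≈ 2.69 V

Stage 2 presents R3+R4 = 78.00 kΩ as a load on stage 1's tap.
Stage 1's lower leg becomes R2‖(R3+R4) = 23.19 kΩ, so V_mid = 22.6 × 23.19/54.99 = 9.531 V.
Stage 2 is itself unloaded: V_out = V_mid × R4/(R3+R4) = 9.531 × 22.0/78.00 = 2.69 V.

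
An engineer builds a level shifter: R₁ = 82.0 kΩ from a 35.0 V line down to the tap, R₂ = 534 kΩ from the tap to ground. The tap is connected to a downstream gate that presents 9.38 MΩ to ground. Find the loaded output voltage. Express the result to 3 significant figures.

V_out ≈ 30.1 V

The load sits in parallel with R₂: R₂‖R_L = (534 × 9380) / (534 + 9380) = 505.2 kΩ.
V_out = 35.0 × 505.2 / (82.0 + 505.2) = 35.0 × 505.2/587.2 = 30.1 V.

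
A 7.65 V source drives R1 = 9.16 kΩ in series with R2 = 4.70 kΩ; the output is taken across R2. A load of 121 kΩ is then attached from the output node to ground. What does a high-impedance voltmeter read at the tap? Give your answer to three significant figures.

The load sits in parallel with R2: R2‖R_L = (4.70 × 121) / (4.70 + 121) = 4.524 kΩ.
V_out = 7.65 × 4.524 / (9.16 + 4.524) = 7.65 × 4.524/13.68 = 2.53 V.

V_out ≈ 2.53 V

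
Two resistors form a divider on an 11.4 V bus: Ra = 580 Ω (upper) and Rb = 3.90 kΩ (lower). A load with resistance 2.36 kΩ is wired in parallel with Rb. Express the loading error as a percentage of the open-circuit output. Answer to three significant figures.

17.6 %

The divider's output (Thévenin) resistance is Ra‖Rb = 504.9 Ω.
Fractional drop under load = R_th/(R_th + R_L) = 504.9 / (504.9 + 2360) = 0.1762.
So the output falls by 17.6 %.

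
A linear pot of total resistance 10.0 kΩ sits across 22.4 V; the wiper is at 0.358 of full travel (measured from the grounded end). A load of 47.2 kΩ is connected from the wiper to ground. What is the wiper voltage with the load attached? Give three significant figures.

V ≈ 7.65 V

The wiper splits the pot into (1−α)R = 6.420 kΩ above and αR = 3.580 kΩ below.
Lower section ‖ load = 3.328 kΩ.
V_wiper = 22.4 × 3.328/(6.420 + 3.328) = 7.65 V.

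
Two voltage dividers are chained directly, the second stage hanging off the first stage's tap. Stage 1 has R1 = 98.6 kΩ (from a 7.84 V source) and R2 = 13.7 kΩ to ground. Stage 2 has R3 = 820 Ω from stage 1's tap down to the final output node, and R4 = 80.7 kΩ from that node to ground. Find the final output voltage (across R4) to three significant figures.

Stage 2 presents R3+R4 = 81520 Ω as a load on stage 1's tap.
Stage 1's lower leg becomes R2‖(R3+R4) = 11730 Ω, so V_mid = 7.84 × 11730/110300 = 0.8335 V.
Stage 2 is itself unloaded: V_out = V_mid × R4/(R3+R4) = 0.8335 × 80700/81520 = 0.825 V.

V_out ≈ 0.825 V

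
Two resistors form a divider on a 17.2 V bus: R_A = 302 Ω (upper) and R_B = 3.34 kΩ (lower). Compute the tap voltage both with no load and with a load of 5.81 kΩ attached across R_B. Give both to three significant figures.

Open-circuit: V = 17.2 × 3340/(302 + 3340) = 15.8 V.
With the load, R_B becomes R_B‖R_L = 2121 Ω, so V = 17.2 × 2121/2423 = 15.1 V.

Unloaded: 15.8 V; loaded: 15.1 V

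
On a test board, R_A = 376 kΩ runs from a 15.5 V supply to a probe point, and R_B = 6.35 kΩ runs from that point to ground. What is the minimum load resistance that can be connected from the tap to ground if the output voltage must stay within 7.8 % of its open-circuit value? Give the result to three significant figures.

Output resistance R_th = R_A‖R_B = (376 × 6.35)/382.4 = 6.245 kΩ.
The fractional drop is R_th/(R_th + R_L); requiring this ≤ 0.0780 gives R_L ≥ R_th(1/0.0780 − 1) = 6.245 × 11.82 = 73.8 kΩ.

R_L(min) ≈ 73.8 kΩ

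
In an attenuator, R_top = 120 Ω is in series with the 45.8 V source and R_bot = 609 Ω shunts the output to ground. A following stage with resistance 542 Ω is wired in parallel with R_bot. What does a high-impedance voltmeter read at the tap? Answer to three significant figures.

The load sits in parallel with R_bot: R_bot‖R_L = (609 × 542) / (609 + 542) = 286.8 Ω.
V_out = 45.8 × 286.8 / (120 + 286.8) = 45.8 × 286.8/406.8 = 32.3 V.
(Unloaded it would have been 38.3 V.)

V_out ≈ 32.3 V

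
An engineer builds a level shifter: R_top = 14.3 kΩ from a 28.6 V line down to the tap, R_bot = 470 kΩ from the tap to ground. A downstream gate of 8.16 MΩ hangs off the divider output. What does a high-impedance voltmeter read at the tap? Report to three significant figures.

V_out ≈ 27.7 V

The load sits in parallel with R_bot: R_bot‖R_L = (470 × 8160) / (470 + 8160) = 444.4 kΩ.
V_out = 28.6 × 444.4 / (14.3 + 444.4) = 28.6 × 444.4/458.7 = 27.7 V.
(Unloaded it would have been 27.8 V.)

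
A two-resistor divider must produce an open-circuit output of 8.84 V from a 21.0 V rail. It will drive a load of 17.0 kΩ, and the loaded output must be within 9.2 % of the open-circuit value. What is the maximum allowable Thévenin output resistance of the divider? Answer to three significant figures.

R_th ≤ 1.72 kΩ

Loading drop = R_th/(R_th + R_L) ≤ 0.0920, so R_th ≤ R_L · ε/(1−ε) = 17.0 kΩ × 0.0920/0.9080 = 1.72 kΩ.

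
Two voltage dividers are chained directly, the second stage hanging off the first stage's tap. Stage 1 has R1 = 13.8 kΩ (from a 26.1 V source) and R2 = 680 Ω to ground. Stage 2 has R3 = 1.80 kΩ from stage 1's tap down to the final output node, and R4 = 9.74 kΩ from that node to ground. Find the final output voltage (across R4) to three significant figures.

V_out ≈ 0.980 V

Stage 2 presents R3+R4 = 11540 Ω as a load on stage 1's tap.
Stage 1's lower leg becomes R2‖(R3+R4) = 642.2 Ω, so V_mid = 26.1 × 642.2/14440 = 1.161 V.
Stage 2 is itself unloaded: V_out = V_mid × R4/(R3+R4) = 1.161 × 9740/11540 = 0.980 V.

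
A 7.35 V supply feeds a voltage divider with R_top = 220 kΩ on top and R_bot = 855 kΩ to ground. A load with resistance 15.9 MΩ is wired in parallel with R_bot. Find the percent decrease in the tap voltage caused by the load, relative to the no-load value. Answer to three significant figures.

1.09 %

The divider's output (Thévenin) resistance is R_top‖R_bot = 175.0 kΩ.
Fractional drop under load = R_th/(R_th + R_L) = 175.0 / (175.0 + 15900) = 0.01089.
So the output falls by 1.09 %.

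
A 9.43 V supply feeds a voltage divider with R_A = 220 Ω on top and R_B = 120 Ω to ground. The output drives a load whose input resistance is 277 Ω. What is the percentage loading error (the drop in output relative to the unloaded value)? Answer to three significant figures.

21.9 %

Unloaded V = 9.43 × 120/340.0 = 3.328 V.
Loaded: R_B‖R_L = 83.73 Ω, giving V = 9.43 × 83.73/303.7 = 2.600 V.
Drop = (3.328 − 2.600) / 3.328 = 21.9 %.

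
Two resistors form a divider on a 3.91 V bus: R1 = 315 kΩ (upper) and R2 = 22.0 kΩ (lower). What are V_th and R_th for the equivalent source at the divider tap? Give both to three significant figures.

V_th is the open-circuit tap voltage: 3.91 × 22.0/(315 + 22.0) = 0.255 V.
With the supply zeroed, R1 and R2 appear in parallel from the tap: R_th = R1‖R2 = (315 × 22.0)/337.0 = 20.6 kΩ.

V_th = 0.255 V, R_th = 20.6 kΩ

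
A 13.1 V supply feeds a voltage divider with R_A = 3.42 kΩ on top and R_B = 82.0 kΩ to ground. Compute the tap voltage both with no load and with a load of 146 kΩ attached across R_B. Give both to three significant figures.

Open-circuit: V = 13.1 × 82.0/(3.42 + 82.0) = 12.6 V.
With the load, R_B becomes R_B‖R_L = 52.51 kΩ, so V = 13.1 × 52.51/55.93 = 12.3 V.

Unloaded: 12.6 V; loaded: 12.3 V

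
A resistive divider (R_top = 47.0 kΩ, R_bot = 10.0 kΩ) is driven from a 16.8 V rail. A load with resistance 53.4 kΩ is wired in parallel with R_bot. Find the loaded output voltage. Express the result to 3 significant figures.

V_out ≈ 2.55 V

The load sits in parallel with R_bot: R_bot‖R_L = (10.0 × 53.4) / (10.0 + 53.4) = 8.423 kΩ.
V_out = 16.8 × 8.423 / (47.0 + 8.423) = 16.8 × 8.423/55.42 = 2.55 V.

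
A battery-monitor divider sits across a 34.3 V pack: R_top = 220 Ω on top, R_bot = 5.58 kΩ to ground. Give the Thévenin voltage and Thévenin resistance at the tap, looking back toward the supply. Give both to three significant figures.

V_th is the open-circuit tap voltage: 34.3 × 5580/(220 + 5580) = 33.0 V.
With the supply zeroed, R_top and R_bot appear in parallel from the tap: R_th = R_top‖R_bot = (220 × 5580)/5800 = 212 Ω.

V_th = 33.0 V, R_th = 212 Ω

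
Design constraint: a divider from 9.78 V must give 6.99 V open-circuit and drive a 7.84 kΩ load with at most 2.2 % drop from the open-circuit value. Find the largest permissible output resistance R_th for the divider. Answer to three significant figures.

Loading drop = R_th/(R_th + R_L) ≤ 0.0220, so R_th ≤ R_L · ε/(1−ε) = 7.84 kΩ × 0.0220/0.9780 = 176 Ω.

R_th ≤ 176 Ω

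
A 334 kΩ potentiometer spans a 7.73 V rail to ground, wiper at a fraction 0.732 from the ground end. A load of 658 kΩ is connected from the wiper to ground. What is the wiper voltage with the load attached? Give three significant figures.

The wiper splits the pot into (1−α)R = 89.51 kΩ above and αR = 244.5 kΩ below.
Lower section ‖ load = 178.3 kΩ.
V_wiper = 7.73 × 178.3/(89.51 + 178.3) = 5.15 V.

V ≈ 5.15 V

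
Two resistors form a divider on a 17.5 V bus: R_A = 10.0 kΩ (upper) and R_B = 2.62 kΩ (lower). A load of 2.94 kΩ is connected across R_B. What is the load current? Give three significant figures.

I_L ≈ 0.724 mA

R_B‖R_L = 1.385 kΩ; V_out = 17.5 × 1.385/11.39 = 2.129 V.
I_L = V_out / R_L = 2.129 / 2.94 kΩ = 0.724 mA.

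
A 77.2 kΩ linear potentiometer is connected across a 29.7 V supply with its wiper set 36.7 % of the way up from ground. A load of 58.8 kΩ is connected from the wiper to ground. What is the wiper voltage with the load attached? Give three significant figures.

V ≈ 8.35 V

The wiper splits the pot into (1−α)R = 48.87 kΩ above and αR = 28.33 kΩ below.
Lower section ‖ load = 19.12 kΩ.
V_wiper = 29.7 × 19.12/(48.87 + 19.12) = 8.35 V.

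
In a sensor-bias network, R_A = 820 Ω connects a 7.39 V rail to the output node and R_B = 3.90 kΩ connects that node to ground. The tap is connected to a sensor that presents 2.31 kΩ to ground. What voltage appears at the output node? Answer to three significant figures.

V_out ≈ 4.72 V

The load sits in parallel with R_B: R_B‖R_L = (3900 × 2310) / (3900 + 2310) = 1451 Ω.
V_out = 7.39 × 1451 / (820 + 1451) = 7.39 × 1451/2271 = 4.72 V.
(Unloaded it would have been 6.11 V.)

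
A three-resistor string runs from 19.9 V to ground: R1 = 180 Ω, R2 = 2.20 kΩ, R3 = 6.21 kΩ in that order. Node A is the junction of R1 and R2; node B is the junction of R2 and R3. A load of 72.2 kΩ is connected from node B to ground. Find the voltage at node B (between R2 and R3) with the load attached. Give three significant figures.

At node B, R3 is in parallel with the load: R3‖R_L = 5718 Ω.
Below node A the resistance is R2 + (R3‖R_L) = 7918 Ω, so V_A = 19.9 × 7918/8098 = 19.46 V.
Then V_B = V_A × (R3‖R_L)/(R2 + R3‖R_L) = 19.46 × 5718/7918 = 14.1 V.

V ≈ 14.1 V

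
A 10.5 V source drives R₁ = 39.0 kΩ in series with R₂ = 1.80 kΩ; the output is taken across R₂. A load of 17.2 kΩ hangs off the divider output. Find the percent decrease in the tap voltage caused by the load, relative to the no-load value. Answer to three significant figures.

9.09 %

The divider's output (Thévenin) resistance is R₁‖R₂ = 1.721 kΩ.
Fractional drop under load = R_th/(R_th + R_L) = 1.721 / (1.721 + 17.2) = 0.09094.
So the output falls by 9.09 %.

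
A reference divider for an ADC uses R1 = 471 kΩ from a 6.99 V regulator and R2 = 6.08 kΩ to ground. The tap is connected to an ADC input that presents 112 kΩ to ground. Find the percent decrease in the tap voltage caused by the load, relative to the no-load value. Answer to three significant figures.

The divider's output (Thévenin) resistance is R1‖R2 = 6.003 kΩ.
Fractional drop under load = R_th/(R_th + R_L) = 6.003 / (6.003 + 112) = 0.05087.
So the output falls by 5.09 %.

5.09 %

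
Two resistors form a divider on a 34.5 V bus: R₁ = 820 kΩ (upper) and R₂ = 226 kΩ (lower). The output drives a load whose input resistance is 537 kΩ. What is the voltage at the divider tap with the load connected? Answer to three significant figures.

The load sits in parallel with R₂: R₂‖R_L = (226 × 537) / (226 + 537) = 159.1 kΩ.
V_out = 34.5 × 159.1 / (820 + 159.1) = 34.5 × 159.1/979.1 = 5.60 V.

V_out ≈ 5.60 V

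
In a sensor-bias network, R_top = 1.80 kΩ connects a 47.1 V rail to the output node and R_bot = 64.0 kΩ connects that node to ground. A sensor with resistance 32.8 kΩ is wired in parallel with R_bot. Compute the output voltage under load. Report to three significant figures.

The load sits in parallel with R_bot: R_bot‖R_L = (64.0 × 32.8) / (64.0 + 32.8) = 21.69 kΩ.
V_out = 47.1 × 21.69 / (1.80 + 21.69) = 47.1 × 21.69/23.49 = 43.5 V.

V_out ≈ 43.5 V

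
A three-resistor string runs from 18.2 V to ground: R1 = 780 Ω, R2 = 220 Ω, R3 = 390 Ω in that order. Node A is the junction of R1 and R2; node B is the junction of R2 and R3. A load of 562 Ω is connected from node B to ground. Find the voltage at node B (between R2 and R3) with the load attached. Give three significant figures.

V ≈ 3.41 V

At node B, R3 is in parallel with the load: R3‖R_L = 230.2 Ω.
Below node A the resistance is R2 + (R3‖R_L) = 450.2 Ω, so V_A = 18.2 × 450.2/1230 = 6.661 V.
Then V_B = V_A × (R3‖R_L)/(R2 + R3‖R_L) = 6.661 × 230.2/450.2 = 3.41 V.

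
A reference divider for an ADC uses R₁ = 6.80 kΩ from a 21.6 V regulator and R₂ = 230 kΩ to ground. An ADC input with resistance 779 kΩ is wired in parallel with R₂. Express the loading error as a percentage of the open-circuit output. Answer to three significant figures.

0.841 %

The divider's output (Thévenin) resistance is R₁‖R₂ = 6.605 kΩ.
Fractional drop under load = R_th/(R_th + R_L) = 6.605 / (6.605 + 779) = 0.008407.
So the output falls by 0.841 %.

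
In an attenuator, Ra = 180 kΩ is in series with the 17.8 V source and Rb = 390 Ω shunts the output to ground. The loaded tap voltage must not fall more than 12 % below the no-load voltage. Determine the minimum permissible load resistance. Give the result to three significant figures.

R_L(min) ≈ 2.85 kΩ

Output resistance R_th = Ra‖Rb = (180000 × 390)/180400 = 389.2 Ω.
The fractional drop is R_th/(R_th + R_L); requiring this ≤ 0.120 gives R_L ≥ R_th(1/0.120 − 1) = 389.2 × 7.333 = 2.85 kΩ.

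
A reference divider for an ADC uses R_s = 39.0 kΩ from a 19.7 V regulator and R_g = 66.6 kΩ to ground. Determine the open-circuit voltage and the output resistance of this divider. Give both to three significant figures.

V_th is the open-circuit tap voltage: 19.7 × 66.6/(39.0 + 66.6) = 12.4 V.
With the supply zeroed, R_s and R_g appear in parallel from the tap: R_th = R_s‖R_g = (39.0 × 66.6)/105.6 = 24.6 kΩ.

V_th = 12.4 V, R_th = 24.6 kΩ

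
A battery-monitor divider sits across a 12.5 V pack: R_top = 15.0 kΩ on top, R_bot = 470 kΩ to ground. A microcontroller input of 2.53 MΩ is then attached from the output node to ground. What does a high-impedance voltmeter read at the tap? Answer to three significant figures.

The load sits in parallel with R_bot: R_bot‖R_L = (470 × 2530) / (470 + 2530) = 396.4 kΩ.
V_out = 12.5 × 396.4 / (15.0 + 396.4) = 12.5 × 396.4/411.4 = 12.0 V.

V_out ≈ 12.0 V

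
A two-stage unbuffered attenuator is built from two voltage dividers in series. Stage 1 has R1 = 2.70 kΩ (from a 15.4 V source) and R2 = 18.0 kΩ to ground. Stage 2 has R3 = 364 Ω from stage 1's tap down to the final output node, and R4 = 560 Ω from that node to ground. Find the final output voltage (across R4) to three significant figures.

Stage 2 presents R3+R4 = 924.0 Ω as a load on stage 1's tap.
Stage 1's lower leg becomes R2‖(R3+R4) = 878.9 Ω, so V_mid = 15.4 × 878.9/3579 = 3.782 V.
Stage 2 is itself unloaded: V_out = V_mid × R4/(R3+R4) = 3.782 × 560/924.0 = 2.29 V.

V_out ≈ 2.29 V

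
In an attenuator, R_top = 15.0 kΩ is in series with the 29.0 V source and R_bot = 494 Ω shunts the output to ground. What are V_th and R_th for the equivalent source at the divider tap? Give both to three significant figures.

V_th is the open-circuit tap voltage: 29.0 × 494/(15000 + 494) = 0.925 V.
With the supply zeroed, R_top and R_bot appear in parallel from the tap: R_th = R_top‖R_bot = (15000 × 494)/15490 = 478 Ω.

V_th = 0.925 V, R_th = 478 Ω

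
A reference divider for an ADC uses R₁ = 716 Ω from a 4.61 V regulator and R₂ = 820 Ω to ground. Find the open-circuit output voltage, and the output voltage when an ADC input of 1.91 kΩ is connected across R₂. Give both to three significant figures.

Unloaded: 2.46 V; loaded: 2.05 V

Open-circuit: V = 4.61 × 820/(716 + 820) = 2.46 V.
With the load, R₂ becomes R₂‖R_L = 573.7 Ω, so V = 4.61 × 573.7/1290 = 2.05 V.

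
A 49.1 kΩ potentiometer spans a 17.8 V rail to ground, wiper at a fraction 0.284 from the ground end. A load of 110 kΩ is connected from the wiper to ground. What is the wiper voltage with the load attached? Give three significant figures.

The wiper splits the pot into (1−α)R = 35.16 kΩ above and αR = 13.94 kΩ below.
Lower section ‖ load = 12.38 kΩ.
V_wiper = 17.8 × 12.38/(35.16 + 12.38) = 4.63 V.

V ≈ 4.63 V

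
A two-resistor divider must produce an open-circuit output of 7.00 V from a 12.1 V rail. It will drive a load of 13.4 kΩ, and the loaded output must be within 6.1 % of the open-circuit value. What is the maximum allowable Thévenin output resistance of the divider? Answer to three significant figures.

R_th ≤ 871 Ω

Loading drop = R_th/(R_th + R_L) ≤ 0.0610, so R_th ≤ R_L · ε/(1−ε) = 13.4 kΩ × 0.0610/0.9390 = 871 Ω.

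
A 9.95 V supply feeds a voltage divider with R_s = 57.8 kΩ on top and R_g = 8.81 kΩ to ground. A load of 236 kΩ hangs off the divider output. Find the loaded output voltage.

V_out ≈ 1.27 V

The load sits in parallel with R_g: R_g‖R_L = (8.81 × 236) / (8.81 + 236) = 8.493 kΩ.
V_out = 9.95 × 8.493 / (57.8 + 8.493) = 9.95 × 8.493/66.29 = 1.27 V.
(Unloaded it would have been 1.32 V.)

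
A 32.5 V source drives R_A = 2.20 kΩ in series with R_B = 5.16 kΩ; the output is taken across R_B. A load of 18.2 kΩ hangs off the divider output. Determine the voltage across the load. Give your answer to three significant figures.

V_out ≈ 21.0 V

The load sits in parallel with R_B: R_B‖R_L = (5.16 × 18.2) / (5.16 + 18.2) = 4.020 kΩ.
V_out = 32.5 × 4.020 / (2.20 + 4.020) = 32.5 × 4.020/6.220 = 21.0 V.
(Unloaded it would have been 22.8 V.)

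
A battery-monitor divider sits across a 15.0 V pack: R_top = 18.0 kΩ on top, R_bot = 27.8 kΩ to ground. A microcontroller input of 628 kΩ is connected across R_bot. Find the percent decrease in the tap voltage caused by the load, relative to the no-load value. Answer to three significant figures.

1.71 %

The divider's output (Thévenin) resistance is R_top‖R_bot = 10.93 kΩ.
Fractional drop under load = R_th/(R_th + R_L) = 10.93 / (10.93 + 628) = 0.01710.
So the output falls by 1.71 %.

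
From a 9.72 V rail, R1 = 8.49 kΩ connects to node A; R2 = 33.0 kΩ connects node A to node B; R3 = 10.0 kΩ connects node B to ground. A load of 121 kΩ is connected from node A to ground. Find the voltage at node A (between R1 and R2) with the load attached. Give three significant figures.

V ≈ 7.67 V

Below node A the series string R2+R3 = 43.00 kΩ sits in parallel with the 121 kΩ load: 31.73 kΩ.
V_A = 9.72 × 31.73/(8.49 + 31.73) = 7.67 V.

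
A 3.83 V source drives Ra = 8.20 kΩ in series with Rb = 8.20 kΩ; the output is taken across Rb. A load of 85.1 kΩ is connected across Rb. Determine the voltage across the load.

V_out ≈ 1.83 V

The load sits in parallel with Rb: Rb‖R_L = (8.20 × 85.1) / (8.20 + 85.1) = 7.479 kΩ.
V_out = 3.83 × 7.479 / (8.20 + 7.479) = 3.83 × 7.479/15.68 = 1.83 V.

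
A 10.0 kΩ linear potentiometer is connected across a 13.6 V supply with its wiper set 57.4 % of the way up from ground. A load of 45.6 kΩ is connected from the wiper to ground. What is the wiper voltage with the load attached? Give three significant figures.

V ≈ 7.41 V

The wiper splits the pot into (1−α)R = 4.260 kΩ above and αR = 5.740 kΩ below.
Lower section ‖ load = 5.098 kΩ.
V_wiper = 13.6 × 5.098/(4.260 + 5.098) = 7.41 V.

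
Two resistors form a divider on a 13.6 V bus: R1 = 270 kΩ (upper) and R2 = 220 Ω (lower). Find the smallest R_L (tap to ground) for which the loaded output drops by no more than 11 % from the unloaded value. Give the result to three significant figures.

Output resistance R_th = R1‖R2 = (270000 × 220)/270200 = 219.8 Ω.
The fractional drop is R_th/(R_th + R_L); requiring this ≤ 0.110 gives R_L ≥ R_th(1/0.110 − 1) = 219.8 × 8.091 = 1.78 kΩ.

R_L(min) ≈ 1.78 kΩ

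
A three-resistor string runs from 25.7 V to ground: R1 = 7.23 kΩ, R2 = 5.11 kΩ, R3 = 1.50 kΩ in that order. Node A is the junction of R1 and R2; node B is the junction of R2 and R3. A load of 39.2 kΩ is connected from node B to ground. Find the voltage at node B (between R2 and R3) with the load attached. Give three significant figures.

At node B, R3 is in parallel with the load: R3‖R_L = 1.445 kΩ.
Below node A the resistance is R2 + (R3‖R_L) = 6.555 kΩ, so V_A = 25.7 × 6.555/13.78 = 12.22 V.
Then V_B = V_A × (R3‖R_L)/(R2 + R3‖R_L) = 12.22 × 1.445/6.555 = 2.69 V.

V ≈ 2.69 V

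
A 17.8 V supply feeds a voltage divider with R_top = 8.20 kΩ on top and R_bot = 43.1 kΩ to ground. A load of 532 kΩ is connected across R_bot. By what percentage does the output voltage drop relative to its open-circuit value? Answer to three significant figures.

1.28 %

The divider's output (Thévenin) resistance is R_top‖R_bot = 6.889 kΩ.
Fractional drop under load = R_th/(R_th + R_L) = 6.889 / (6.889 + 532) = 0.01278.
So the output falls by 1.28 %.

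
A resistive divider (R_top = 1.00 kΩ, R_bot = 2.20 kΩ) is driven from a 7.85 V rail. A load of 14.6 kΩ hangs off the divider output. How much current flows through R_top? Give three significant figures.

I ≈ 2.70 mA

R_bot‖R_L = 1.912 kΩ, so the source sees R_top + R_bot‖R_L = 2.912 kΩ.
I = 7.85 V / 2.912 kΩ = 2.70 mA.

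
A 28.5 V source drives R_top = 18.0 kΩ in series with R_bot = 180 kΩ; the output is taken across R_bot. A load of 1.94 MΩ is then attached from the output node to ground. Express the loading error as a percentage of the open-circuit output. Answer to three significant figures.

0.836 %

The divider's output (Thévenin) resistance is R_top‖R_bot = 16.36 kΩ.
Fractional drop under load = R_th/(R_th + R_L) = 16.36 / (16.36 + 1940) = 0.008364.
So the output falls by 0.836 %.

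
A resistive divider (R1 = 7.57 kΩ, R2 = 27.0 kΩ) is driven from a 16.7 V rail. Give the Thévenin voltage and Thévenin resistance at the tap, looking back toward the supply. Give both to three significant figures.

V_th is the open-circuit tap voltage: 16.7 × 27.0/(7.57 + 27.0) = 13.0 V.
With the supply zeroed, R1 and R2 appear in parallel from the tap: R_th = R1‖R2 = (7.57 × 27.0)/34.57 = 5.91 kΩ.

V_th = 13.0 V, R_th = 5.91 kΩ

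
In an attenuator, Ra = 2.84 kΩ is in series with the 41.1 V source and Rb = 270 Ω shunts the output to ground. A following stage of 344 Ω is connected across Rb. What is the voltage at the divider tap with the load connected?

The load sits in parallel with Rb: Rb‖R_L = (270 × 344) / (270 + 344) = 151.3 Ω.
V_out = 41.1 × 151.3 / (2840 + 151.3) = 41.1 × 151.3/2991 = 2.08 V.
(Unloaded it would have been 3.57 V.)

V_out ≈ 2.08 V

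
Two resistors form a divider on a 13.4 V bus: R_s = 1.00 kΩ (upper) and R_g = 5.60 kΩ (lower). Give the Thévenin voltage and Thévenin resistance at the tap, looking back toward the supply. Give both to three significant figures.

V_th is the open-circuit tap voltage: 13.4 × 5.60/(1.00 + 5.60) = 11.4 V.
With the supply zeroed, R_s and R_g appear in parallel from the tap: R_th = R_s‖R_g = (1.00 × 5.60)/6.600 = 848 Ω.

V_th = 11.4 V, R_th = 848 Ω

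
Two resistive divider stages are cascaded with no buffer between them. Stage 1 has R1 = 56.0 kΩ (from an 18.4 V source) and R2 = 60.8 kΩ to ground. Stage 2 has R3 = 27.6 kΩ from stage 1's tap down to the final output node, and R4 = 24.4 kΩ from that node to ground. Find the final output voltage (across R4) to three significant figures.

V_out ≈ 2.88 V

Stage 2 presents R3+R4 = 52.00 kΩ as a load on stage 1's tap.
Stage 1's lower leg becomes R2‖(R3+R4) = 28.03 kΩ, so V_mid = 18.4 × 28.03/84.03 = 6.137 V.
Stage 2 is itself unloaded: V_out = V_mid × R4/(R3+R4) = 6.137 × 24.4/52.00 = 2.88 V.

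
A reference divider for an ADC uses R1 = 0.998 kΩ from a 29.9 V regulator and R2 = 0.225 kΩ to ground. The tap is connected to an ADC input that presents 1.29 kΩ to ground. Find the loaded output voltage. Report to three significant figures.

V_out ≈ 4.82 V

The load sits in parallel with R2: R2‖R_L = (225 × 1290) / (225 + 1290) = 191.6 Ω.
V_out = 29.9 × 191.6 / (998 + 191.6) = 29.9 × 191.6/1190 = 4.82 V.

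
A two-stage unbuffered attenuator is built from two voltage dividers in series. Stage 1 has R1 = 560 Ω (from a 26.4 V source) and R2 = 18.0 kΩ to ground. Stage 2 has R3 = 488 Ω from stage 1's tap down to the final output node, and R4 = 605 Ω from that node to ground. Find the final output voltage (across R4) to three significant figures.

Stage 2 presents R3+R4 = 1093 Ω as a load on stage 1's tap.
Stage 1's lower leg becomes R2‖(R3+R4) = 1030 Ω, so V_mid = 26.4 × 1030/1590 = 17.10 V.
Stage 2 is itself unloaded: V_out = V_mid × R4/(R3+R4) = 17.10 × 605/1093 = 9.47 V.

V_out ≈ 9.47 V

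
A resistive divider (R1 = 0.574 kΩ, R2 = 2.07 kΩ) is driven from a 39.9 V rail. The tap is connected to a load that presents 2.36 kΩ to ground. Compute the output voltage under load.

The load sits in parallel with R2: R2‖R_L = (2070 × 2360) / (2070 + 2360) = 1103 Ω.
V_out = 39.9 × 1103 / (574 + 1103) = 39.9 × 1103/1677 = 26.2 V.

V_out ≈ 26.2 V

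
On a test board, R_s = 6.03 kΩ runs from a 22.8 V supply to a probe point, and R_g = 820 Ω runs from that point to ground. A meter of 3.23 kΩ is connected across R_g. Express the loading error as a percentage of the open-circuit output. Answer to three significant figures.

18.3 %

Unloaded V = 22.8 × 820/6850 = 2.729 V.
Loaded: R_g‖R_L = 654.0 Ω, giving V = 22.8 × 654.0/6684 = 2.231 V.
Drop = (2.729 − 2.231) / 2.729 = 18.3 %.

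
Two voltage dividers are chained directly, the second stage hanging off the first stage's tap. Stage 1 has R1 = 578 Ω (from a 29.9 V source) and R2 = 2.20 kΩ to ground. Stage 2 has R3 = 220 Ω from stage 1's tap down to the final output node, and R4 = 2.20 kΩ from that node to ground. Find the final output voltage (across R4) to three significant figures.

Stage 2 presents R3+R4 = 2420 Ω as a load on stage 1's tap.
Stage 1's lower leg becomes R2‖(R3+R4) = 1152 Ω, so V_mid = 29.9 × 1152/1730 = 19.91 V.
Stage 2 is itself unloaded: V_out = V_mid × R4/(R3+R4) = 19.91 × 2200/2420 = 18.1 V.

V_out ≈ 18.1 V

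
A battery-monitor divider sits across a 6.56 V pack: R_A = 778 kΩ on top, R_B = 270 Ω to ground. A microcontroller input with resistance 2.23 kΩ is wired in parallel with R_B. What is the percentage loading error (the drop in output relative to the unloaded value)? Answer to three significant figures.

10.8 %

Unloaded V = 6.56 × 270/778300 = 0.0022758 V.
Loaded: R_B‖R_L = 240.8 Ω, giving V = 6.56 × 240.8/778200 = 0.0020301 V.
Drop = (0.0022758 − 0.0020301) / 0.0022758 = 10.8 %.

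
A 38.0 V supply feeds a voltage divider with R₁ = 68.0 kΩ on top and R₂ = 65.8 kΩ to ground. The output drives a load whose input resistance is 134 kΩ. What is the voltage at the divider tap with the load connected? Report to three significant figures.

The load sits in parallel with R₂: R₂‖R_L = (65.8 × 134) / (65.8 + 134) = 44.13 kΩ.
V_out = 38.0 × 44.13 / (68.0 + 44.13) = 38.0 × 44.13/112.1 = 15.0 V.

V_out ≈ 15.0 V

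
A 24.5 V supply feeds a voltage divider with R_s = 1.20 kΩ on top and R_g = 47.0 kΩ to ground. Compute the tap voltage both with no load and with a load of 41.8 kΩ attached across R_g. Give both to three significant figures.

Unloaded: 23.9 V; loaded: 23.2 V

Open-circuit: V = 24.5 × 47.0/(1.20 + 47.0) = 23.9 V.
With the load, R_g becomes R_g‖R_L = 22.12 kΩ, so V = 24.5 × 22.12/23.32 = 23.2 V.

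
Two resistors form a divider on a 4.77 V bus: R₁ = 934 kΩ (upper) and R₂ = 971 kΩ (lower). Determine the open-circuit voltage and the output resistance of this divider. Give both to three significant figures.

V_th is the open-circuit tap voltage: 4.77 × 971/(934 + 971) = 2.43 V.
With the supply zeroed, R₁ and R₂ appear in parallel from the tap: R_th = R₁‖R₂ = (934 × 971)/1905 = 476 kΩ.

V_th = 2.43 V, R_th = 476 kΩ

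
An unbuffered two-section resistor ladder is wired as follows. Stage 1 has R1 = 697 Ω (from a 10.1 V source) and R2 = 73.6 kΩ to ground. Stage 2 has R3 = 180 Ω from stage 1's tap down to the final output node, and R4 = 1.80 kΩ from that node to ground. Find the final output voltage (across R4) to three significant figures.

V_out ≈ 6.74 V

Stage 2 presents R3+R4 = 1980 Ω as a load on stage 1's tap.
Stage 1's lower leg becomes R2‖(R3+R4) = 1928 Ω, so V_mid = 10.1 × 1928/2625 = 7.418 V.
Stage 2 is itself unloaded: V_out = V_mid × R4/(R3+R4) = 7.418 × 1800/1980 = 6.74 V.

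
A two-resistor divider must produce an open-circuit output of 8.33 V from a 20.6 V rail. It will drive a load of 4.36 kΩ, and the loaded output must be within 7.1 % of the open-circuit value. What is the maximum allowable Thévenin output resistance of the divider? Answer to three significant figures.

R_th ≤ 333 Ω

Loading drop = R_th/(R_th + R_L) ≤ 0.0710, so R_th ≤ R_L · ε/(1−ε) = 4.36 kΩ × 0.0710/0.9290 = 333 Ω.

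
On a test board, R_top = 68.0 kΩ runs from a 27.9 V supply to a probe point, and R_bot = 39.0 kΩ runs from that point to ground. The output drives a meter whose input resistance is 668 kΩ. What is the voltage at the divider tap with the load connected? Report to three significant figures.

V_out ≈ 9.81 V

The load sits in parallel with R_bot: R_bot‖R_L = (39.0 × 668) / (39.0 + 668) = 36.85 kΩ.
V_out = 27.9 × 36.85 / (68.0 + 36.85) = 27.9 × 36.85/104.8 = 9.81 V.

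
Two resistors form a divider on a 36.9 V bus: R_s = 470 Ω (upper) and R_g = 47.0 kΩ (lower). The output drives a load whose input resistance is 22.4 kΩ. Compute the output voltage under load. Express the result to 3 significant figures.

V_out ≈ 35.8 V

The load sits in parallel with R_g: R_g‖R_L = (47000 × 22400) / (47000 + 22400) = 15170 Ω.
V_out = 36.9 × 15170 / (470 + 15170) = 36.9 × 15170/15640 = 35.8 V.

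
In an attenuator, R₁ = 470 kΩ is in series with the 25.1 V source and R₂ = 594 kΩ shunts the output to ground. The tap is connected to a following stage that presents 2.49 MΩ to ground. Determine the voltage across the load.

The load sits in parallel with R₂: R₂‖R_L = (594 × 2490) / (594 + 2490) = 479.6 kΩ.
V_out = 25.1 × 479.6 / (470 + 479.6) = 25.1 × 479.6/949.6 = 12.7 V.

V_out ≈ 12.7 V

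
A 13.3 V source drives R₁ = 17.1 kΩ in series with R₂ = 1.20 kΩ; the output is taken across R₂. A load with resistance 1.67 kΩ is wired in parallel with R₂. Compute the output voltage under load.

V_out ≈ 0.522 V

The load sits in parallel with R₂: R₂‖R_L = (1.20 × 1.67) / (1.20 + 1.67) = 0.6983 kΩ.
V_out = 13.3 × 0.6983 / (17.1 + 0.6983) = 13.3 × 0.6983/17.80 = 0.522 V.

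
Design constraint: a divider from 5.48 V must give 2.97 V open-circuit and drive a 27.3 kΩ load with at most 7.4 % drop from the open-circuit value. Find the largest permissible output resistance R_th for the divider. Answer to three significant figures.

Loading drop = R_th/(R_th + R_L) ≤ 0.0740, so R_th ≤ R_L · ε/(1−ε) = 27.3 kΩ × 0.0740/0.9260 = 2.18 kΩ.

R_th ≤ 2.18 kΩ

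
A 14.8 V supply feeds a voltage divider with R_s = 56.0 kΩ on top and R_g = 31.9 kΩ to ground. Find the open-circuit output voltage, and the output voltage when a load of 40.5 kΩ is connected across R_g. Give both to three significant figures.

Unloaded: 5.37 V; loaded: 3.58 V

Open-circuit: V = 14.8 × 31.9/(56.0 + 31.9) = 5.37 V.
With the load, R_g becomes R_g‖R_L = 17.84 kΩ, so V = 14.8 × 17.84/73.84 = 3.58 V.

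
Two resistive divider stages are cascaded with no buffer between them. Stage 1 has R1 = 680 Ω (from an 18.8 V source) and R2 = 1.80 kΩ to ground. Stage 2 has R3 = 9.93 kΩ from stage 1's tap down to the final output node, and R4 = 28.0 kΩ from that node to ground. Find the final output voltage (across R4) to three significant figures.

Stage 2 presents R3+R4 = 37930 Ω as a load on stage 1's tap.
Stage 1's lower leg becomes R2‖(R3+R4) = 1718 Ω, so V_mid = 18.8 × 1718/2398 = 13.47 V.
Stage 2 is itself unloaded: V_out = V_mid × R4/(R3+R4) = 13.47 × 28000/37930 = 9.94 V.

V_out ≈ 9.94 V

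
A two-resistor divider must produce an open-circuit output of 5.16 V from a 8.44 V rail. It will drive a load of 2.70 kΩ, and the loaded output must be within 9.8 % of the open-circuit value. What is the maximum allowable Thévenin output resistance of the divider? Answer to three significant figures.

R_th ≤ 293 Ω

Loading drop = R_th/(R_th + R_L) ≤ 0.0980, so R_th ≤ R_L · ε/(1−ε) = 2.70 kΩ × 0.0980/0.9020 = 293 Ω.
(Any R1, R2 with R2/(R1+R2) = 0.611 and R1‖R2 ≤ 293 Ω will meet the spec.)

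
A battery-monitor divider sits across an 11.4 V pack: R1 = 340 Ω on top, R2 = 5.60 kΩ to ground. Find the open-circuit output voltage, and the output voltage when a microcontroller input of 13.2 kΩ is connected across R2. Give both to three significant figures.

Open-circuit: V = 11.4 × 5600/(340 + 5600) = 10.7 V.
With the load, R2 becomes R2‖R_L = 3932 Ω, so V = 11.4 × 3932/4272 = 10.5 V.

Unloaded: 10.7 V; loaded: 10.5 V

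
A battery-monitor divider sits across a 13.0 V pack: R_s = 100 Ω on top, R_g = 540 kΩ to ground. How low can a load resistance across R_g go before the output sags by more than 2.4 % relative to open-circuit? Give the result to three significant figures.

R_L(min) ≈ 4.07 kΩ

Output resistance R_th = R_s‖R_g = (100 × 540000)/540100 = 99.98 Ω.
The fractional drop is R_th/(R_th + R_L); requiring this ≤ 0.0240 gives R_L ≥ R_th(1/0.0240 − 1) = 99.98 × 40.67 = 4.07 kΩ.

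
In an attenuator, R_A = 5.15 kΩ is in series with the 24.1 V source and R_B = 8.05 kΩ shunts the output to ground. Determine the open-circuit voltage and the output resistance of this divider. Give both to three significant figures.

V_th = 14.7 V, R_th = 3.14 kΩ

V_th is the open-circuit tap voltage: 24.1 × 8.05/(5.15 + 8.05) = 14.7 V.
With the supply zeroed, R_A and R_B appear in parallel from the tap: R_th = R_A‖R_B = (5.15 × 8.05)/13.20 = 3.14 kΩ.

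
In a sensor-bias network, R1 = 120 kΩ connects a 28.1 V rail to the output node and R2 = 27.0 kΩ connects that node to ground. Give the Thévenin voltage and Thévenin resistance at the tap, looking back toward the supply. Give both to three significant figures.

V_th = 5.16 V, R_th = 22.0 kΩ

V_th is the open-circuit tap voltage: 28.1 × 27.0/(120 + 27.0) = 5.16 V.
With the supply zeroed, R1 and R2 appear in parallel from the tap: R_th = R1‖R2 = (120 × 27.0)/147.0 = 22.0 kΩ.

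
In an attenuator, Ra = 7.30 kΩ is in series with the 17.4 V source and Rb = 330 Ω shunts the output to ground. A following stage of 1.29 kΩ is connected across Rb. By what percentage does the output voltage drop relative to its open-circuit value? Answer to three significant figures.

19.7 %

The divider's output (Thévenin) resistance is Ra‖Rb = 315.7 Ω.
Fractional drop under load = R_th/(R_th + R_L) = 315.7 / (315.7 + 1290) = 0.1966.
So the output falls by 19.7 %.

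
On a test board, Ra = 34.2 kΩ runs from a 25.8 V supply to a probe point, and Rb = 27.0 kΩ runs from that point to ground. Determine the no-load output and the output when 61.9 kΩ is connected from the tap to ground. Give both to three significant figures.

Unloaded: 11.4 V; loaded: 9.15 V

Open-circuit: V = 25.8 × 27.0/(34.2 + 27.0) = 11.4 V.
With the load, Rb becomes Rb‖R_L = 18.80 kΩ, so V = 25.8 × 18.80/53.00 = 9.15 V.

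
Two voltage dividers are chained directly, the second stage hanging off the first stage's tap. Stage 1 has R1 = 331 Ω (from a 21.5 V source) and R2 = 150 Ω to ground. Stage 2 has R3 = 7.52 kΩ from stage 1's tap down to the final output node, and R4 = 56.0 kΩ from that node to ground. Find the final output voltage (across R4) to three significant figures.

Stage 2 presents R3+R4 = 63520 Ω as a load on stage 1's tap.
Stage 1's lower leg becomes R2‖(R3+R4) = 149.6 Ω, so V_mid = 21.5 × 149.6/480.6 = 6.694 V.
Stage 2 is itself unloaded: V_out = V_mid × R4/(R3+R4) = 6.694 × 56000/63520 = 5.90 V.

V_out ≈ 5.90 V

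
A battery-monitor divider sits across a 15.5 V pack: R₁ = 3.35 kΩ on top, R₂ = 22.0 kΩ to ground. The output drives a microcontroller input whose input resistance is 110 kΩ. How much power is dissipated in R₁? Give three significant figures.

Total resistance from the source is R₁ + (R₂‖R_L) = 21.68 kΩ, so I = 15.5/21.68 kΩ = 0.7148 mA.
P = I²·R₁ = (0.7148 mA)² × 3.35 kΩ = 1.71 mW.

P ≈ 1.71 mW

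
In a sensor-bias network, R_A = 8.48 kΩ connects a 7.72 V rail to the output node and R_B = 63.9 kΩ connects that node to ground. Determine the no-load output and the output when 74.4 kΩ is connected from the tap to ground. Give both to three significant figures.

Unloaded: 6.82 V; loaded: 6.19 V

Open-circuit: V = 7.72 × 63.9/(8.48 + 63.9) = 6.82 V.
With the load, R_B becomes R_B‖R_L = 34.38 kΩ, so V = 7.72 × 34.38/42.86 = 6.19 V.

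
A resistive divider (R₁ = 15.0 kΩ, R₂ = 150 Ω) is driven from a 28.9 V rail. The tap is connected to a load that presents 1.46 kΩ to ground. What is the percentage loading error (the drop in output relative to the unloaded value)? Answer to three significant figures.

9.23 %

The divider's output (Thévenin) resistance is R₁‖R₂ = 148.5 Ω.
Fractional drop under load = R_th/(R_th + R_L) = 148.5 / (148.5 + 1460) = 0.09233.
So the output falls by 9.23 %.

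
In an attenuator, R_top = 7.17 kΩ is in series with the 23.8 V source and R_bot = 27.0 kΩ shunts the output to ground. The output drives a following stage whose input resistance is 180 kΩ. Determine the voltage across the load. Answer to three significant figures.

V_out ≈ 18.2 V

The load sits in parallel with R_bot: R_bot‖R_L = (27.0 × 180) / (27.0 + 180) = 23.48 kΩ.
V_out = 23.8 × 23.48 / (7.17 + 23.48) = 23.8 × 23.48/30.65 = 18.2 V.
(Unloaded it would have been 18.8 V.)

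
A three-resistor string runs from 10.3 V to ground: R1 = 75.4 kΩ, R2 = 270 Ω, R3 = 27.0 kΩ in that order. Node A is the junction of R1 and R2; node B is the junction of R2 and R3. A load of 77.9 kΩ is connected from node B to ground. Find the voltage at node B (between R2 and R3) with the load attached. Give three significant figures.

At node B, R3 is in parallel with the load: R3‖R_L = 20050 Ω.
Below node A the resistance is R2 + (R3‖R_L) = 20320 Ω, so V_A = 10.3 × 20320/95720 = 2.187 V.
Then V_B = V_A × (R3‖R_L)/(R2 + R3‖R_L) = 2.187 × 20050/20320 = 2.16 V.

V ≈ 2.16 V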